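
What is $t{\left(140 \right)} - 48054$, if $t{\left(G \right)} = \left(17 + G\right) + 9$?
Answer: $-47888$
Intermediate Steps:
$t{\left(G \right)} = 26 + G$
$t{\left(140 \right)} - 48054 = \left(26 + 140\right) - 48054 = 166 - 48054 = -47888$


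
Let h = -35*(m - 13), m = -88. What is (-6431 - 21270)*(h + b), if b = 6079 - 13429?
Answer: 105679315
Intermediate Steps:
b = -7350
h = 3535 (h = -35*(-88 - 13) = -35*(-101) = 3535)
(-6431 - 21270)*(h + b) = (-6431 - 21270)*(3535 - 7350) = -27701*(-3815) = 105679315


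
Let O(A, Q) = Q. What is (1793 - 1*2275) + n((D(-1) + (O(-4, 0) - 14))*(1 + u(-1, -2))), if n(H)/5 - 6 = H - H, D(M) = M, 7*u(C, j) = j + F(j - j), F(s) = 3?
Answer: -452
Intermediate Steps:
u(C, j) = 3/7 + j/7 (u(C, j) = (j + 3)/7 = (3 + j)/7 = 3/7 + j/7)
n(H) = 30 (n(H) = 30 + 5*(H - H) = 30 + 5*0 = 30 + 0 = 30)
(1793 - 1*2275) + n((D(-1) + (O(-4, 0) - 14))*(1 + u(-1, -2))) = (1793 - 1*2275) + 30 = (1793 - 2275) + 30 = -482 + 30 = -452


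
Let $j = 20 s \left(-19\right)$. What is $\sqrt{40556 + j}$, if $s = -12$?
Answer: $2 \sqrt{11279} \approx 212.41$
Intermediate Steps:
$j = 4560$ ($j = 20 \left(-12\right) \left(-19\right) = \left(-240\right) \left(-19\right) = 4560$)
$\sqrt{40556 + j} = \sqrt{40556 + 4560} = \sqrt{45116} = 2 \sqrt{11279}$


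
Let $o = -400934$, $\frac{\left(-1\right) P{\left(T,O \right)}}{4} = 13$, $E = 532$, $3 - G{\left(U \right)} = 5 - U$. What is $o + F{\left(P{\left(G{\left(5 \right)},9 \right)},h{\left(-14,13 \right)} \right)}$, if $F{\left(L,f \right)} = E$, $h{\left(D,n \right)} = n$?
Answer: $-400402$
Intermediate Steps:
$G{\left(U \right)} = -2 + U$ ($G{\left(U \right)} = 3 - \left(5 - U\right) = 3 + \left(-5 + U\right) = -2 + U$)
$P{\left(T,O \right)} = -52$ ($P{\left(T,O \right)} = \left(-4\right) 13 = -52$)
$F{\left(L,f \right)} = 532$
$o + F{\left(P{\left(G{\left(5 \right)},9 \right)},h{\left(-14,13 \right)} \right)} = -400934 + 532 = -400402$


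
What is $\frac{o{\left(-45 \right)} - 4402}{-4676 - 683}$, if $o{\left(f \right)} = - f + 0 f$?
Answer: $\frac{4357}{5359} \approx 0.81302$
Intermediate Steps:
$o{\left(f \right)} = - f$ ($o{\left(f \right)} = - f + 0 = - f$)
$\frac{o{\left(-45 \right)} - 4402}{-4676 - 683} = \frac{\left(-1\right) \left(-45\right) - 4402}{-4676 - 683} = \frac{45 - 4402}{-5359} = \left(-4357\right) \left(- \frac{1}{5359}\right) = \frac{4357}{5359}$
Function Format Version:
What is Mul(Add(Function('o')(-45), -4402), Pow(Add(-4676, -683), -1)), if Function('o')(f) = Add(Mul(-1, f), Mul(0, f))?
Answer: Rational(4357, 5359) ≈ 0.81302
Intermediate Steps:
Function('o')(f) = Mul(-1, f) (Function('o')(f) = Add(Mul(-1, f), 0) = Mul(-1, f))
Mul(Add(Function('o')(-45), -4402), Pow(Add(-4676, -683), -1)) = Mul(Add(Mul(-1, -45), -4402), Pow(Add(-4676, -683), -1)) = Mul(Add(45, -4402), Pow(-5359, -1)) = Mul(-4357, Rational(-1, 5359)) = Rational(4357, 5359)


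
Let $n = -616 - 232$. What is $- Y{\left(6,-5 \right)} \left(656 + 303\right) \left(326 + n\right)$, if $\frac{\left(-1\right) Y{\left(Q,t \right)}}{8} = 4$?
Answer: $-16019136$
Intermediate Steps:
$n = -848$ ($n = -616 - 232 = -848$)
$Y{\left(Q,t \right)} = -32$ ($Y{\left(Q,t \right)} = \left(-8\right) 4 = -32$)
$- Y{\left(6,-5 \right)} \left(656 + 303\right) \left(326 + n\right) = \left(-1\right) \left(-32\right) \left(656 + 303\right) \left(326 - 848\right) = 32 \cdot 959 \left(-522\right) = 32 \left(-500598\right) = -16019136$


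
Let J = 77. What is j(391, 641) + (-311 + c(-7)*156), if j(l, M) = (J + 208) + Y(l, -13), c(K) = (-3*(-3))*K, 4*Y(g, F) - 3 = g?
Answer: -19511/2 ≈ -9755.5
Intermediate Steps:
Y(g, F) = ¾ + g/4
c(K) = 9*K
j(l, M) = 1143/4 + l/4 (j(l, M) = (77 + 208) + (¾ + l/4) = 285 + (¾ + l/4) = 1143/4 + l/4)
j(391, 641) + (-311 + c(-7)*156) = (1143/4 + (¼)*391) + (-311 + (9*(-7))*156) = (1143/4 + 391/4) + (-311 - 63*156) = 767/2 + (-311 - 9828) = 767/2 - 10139 = -19511/2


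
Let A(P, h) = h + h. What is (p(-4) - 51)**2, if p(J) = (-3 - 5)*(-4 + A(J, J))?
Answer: 2025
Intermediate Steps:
A(P, h) = 2*h
p(J) = 32 - 16*J (p(J) = (-3 - 5)*(-4 + 2*J) = -8*(-4 + 2*J) = 32 - 16*J)
(p(-4) - 51)**2 = ((32 - 16*(-4)) - 51)**2 = ((32 + 64) - 51)**2 = (96 - 51)**2 = 45**2 = 2025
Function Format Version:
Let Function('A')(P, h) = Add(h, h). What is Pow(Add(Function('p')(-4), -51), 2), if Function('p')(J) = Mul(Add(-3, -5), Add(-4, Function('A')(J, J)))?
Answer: 2025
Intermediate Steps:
Function('A')(P, h) = Mul(2, h)
Function('p')(J) = Add(32, Mul(-16, J)) (Function('p')(J) = Mul(Add(-3, -5), Add(-4, Mul(2, J))) = Mul(-8, Add(-4, Mul(2, J))) = Add(32, Mul(-16, J)))
Pow(Add(Function('p')(-4), -51), 2) = Pow(Add(Add(32, Mul(-16, -4)), -51), 2) = Pow(Add(Add(32, 64), -51), 2) = Pow(Add(96, -51), 2) = Pow(45, 2) = 2025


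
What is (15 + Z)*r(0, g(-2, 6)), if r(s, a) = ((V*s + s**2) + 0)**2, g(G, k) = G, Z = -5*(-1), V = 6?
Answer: 0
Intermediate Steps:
Z = 5
r(s, a) = (s**2 + 6*s)**2 (r(s, a) = ((6*s + s**2) + 0)**2 = ((s**2 + 6*s) + 0)**2 = (s**2 + 6*s)**2)
(15 + Z)*r(0, g(-2, 6)) = (15 + 5)*(0**2*(6 + 0)**2) = 20*(0*6**2) = 20*(0*36) = 20*0 = 0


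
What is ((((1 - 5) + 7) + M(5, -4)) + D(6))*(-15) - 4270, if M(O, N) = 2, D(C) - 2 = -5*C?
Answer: -3925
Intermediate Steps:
D(C) = 2 - 5*C
((((1 - 5) + 7) + M(5, -4)) + D(6))*(-15) - 4270 = ((((1 - 5) + 7) + 2) + (2 - 5*6))*(-15) - 4270 = (((-4 + 7) + 2) + (2 - 30))*(-15) - 4270 = ((3 + 2) - 28)*(-15) - 4270 = (5 - 28)*(-15) - 4270 = -23*(-15) - 4270 = 345 - 4270 = -3925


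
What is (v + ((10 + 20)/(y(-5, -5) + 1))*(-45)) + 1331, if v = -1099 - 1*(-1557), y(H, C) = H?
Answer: 4253/2 ≈ 2126.5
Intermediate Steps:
v = 458 (v = -1099 + 1557 = 458)
(v + ((10 + 20)/(y(-5, -5) + 1))*(-45)) + 1331 = (458 + ((10 + 20)/(-5 + 1))*(-45)) + 1331 = (458 + (30/(-4))*(-45)) + 1331 = (458 + (30*(-¼))*(-45)) + 1331 = (458 - 15/2*(-45)) + 1331 = (458 + 675/2) + 1331 = 1591/2 + 1331 = 4253/2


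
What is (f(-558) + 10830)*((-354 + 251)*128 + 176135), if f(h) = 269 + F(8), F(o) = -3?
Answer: 1808104296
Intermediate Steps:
f(h) = 266 (f(h) = 269 - 3 = 266)
(f(-558) + 10830)*((-354 + 251)*128 + 176135) = (266 + 10830)*((-354 + 251)*128 + 176135) = 11096*(-103*128 + 176135) = 11096*(-13184 + 176135) = 11096*162951 = 1808104296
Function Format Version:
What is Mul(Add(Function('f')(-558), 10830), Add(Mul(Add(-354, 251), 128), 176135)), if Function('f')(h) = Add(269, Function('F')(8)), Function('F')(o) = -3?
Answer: 1808104296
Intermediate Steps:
Function('f')(h) = 266 (Function('f')(h) = Add(269, -3) = 266)
Mul(Add(Function('f')(-558), 10830), Add(Mul(Add(-354, 251), 128), 176135)) = Mul(Add(266, 10830), Add(Mul(Add(-354, 251), 128), 176135)) = Mul(11096, Add(Mul(-103, 128), 176135)) = Mul(11096, Add(-13184, 176135)) = Mul(11096, 162951) = 1808104296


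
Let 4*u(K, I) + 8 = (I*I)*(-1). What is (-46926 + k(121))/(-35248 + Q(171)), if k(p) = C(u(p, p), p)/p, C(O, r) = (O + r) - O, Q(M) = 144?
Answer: 46925/35104 ≈ 1.3367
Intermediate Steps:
u(K, I) = -2 - I²/4 (u(K, I) = -2 + ((I*I)*(-1))/4 = -2 + (I²*(-1))/4 = -2 + (-I²)/4 = -2 - I²/4)
C(O, r) = r
k(p) = 1 (k(p) = p/p = 1)
(-46926 + k(121))/(-35248 + Q(171)) = (-46926 + 1)/(-35248 + 144) = -46925/(-35104) = -46925*(-1/35104) = 46925/35104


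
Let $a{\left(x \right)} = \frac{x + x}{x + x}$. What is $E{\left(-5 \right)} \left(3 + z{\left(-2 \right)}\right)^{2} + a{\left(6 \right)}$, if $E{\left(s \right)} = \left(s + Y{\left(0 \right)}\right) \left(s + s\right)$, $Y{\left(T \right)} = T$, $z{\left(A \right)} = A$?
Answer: $51$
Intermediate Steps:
$a{\left(x \right)} = 1$ ($a{\left(x \right)} = \frac{2 x}{2 x} = 2 x \frac{1}{2 x} = 1$)
$E{\left(s \right)} = 2 s^{2}$ ($E{\left(s \right)} = \left(s + 0\right) \left(s + s\right) = s 2 s = 2 s^{2}$)
$E{\left(-5 \right)} \left(3 + z{\left(-2 \right)}\right)^{2} + a{\left(6 \right)} = 2 \left(-5\right)^{2} \left(3 - 2\right)^{2} + 1 = 2 \cdot 25 \cdot 1^{2} + 1 = 50 \cdot 1 + 1 = 50 + 1 = 51$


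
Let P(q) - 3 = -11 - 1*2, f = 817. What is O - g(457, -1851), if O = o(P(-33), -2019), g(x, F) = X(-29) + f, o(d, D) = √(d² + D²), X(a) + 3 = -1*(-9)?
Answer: -823 + √4076461 ≈ 1196.0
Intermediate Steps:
X(a) = 6 (X(a) = -3 - 1*(-9) = -3 + 9 = 6)
P(q) = -10 (P(q) = 3 + (-11 - 1*2) = 3 + (-11 - 2) = 3 - 13 = -10)
o(d, D) = √(D² + d²)
g(x, F) = 823 (g(x, F) = 6 + 817 = 823)
O = √4076461 (O = √((-2019)² + (-10)²) = √(4076361 + 100) = √4076461 ≈ 2019.0)
O - g(457, -1851) = √4076461 - 1*823 = √4076461 - 823 = -823 + √4076461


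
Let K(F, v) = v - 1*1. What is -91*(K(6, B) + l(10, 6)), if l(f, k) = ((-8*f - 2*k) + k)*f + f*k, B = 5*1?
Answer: 72436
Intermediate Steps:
B = 5
K(F, v) = -1 + v (K(F, v) = v - 1 = -1 + v)
l(f, k) = f*k + f*(-k - 8*f) (l(f, k) = (-k - 8*f)*f + f*k = f*(-k - 8*f) + f*k = f*k + f*(-k - 8*f))
-91*(K(6, B) + l(10, 6)) = -91*((-1 + 5) - 8*10**2) = -91*(4 - 8*100) = -91*(4 - 800) = -91*(-796) = 72436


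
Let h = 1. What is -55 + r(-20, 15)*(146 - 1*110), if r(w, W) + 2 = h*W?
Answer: 413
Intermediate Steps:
r(w, W) = -2 + W (r(w, W) = -2 + 1*W = -2 + W)
-55 + r(-20, 15)*(146 - 1*110) = -55 + (-2 + 15)*(146 - 1*110) = -55 + 13*(146 - 110) = -55 + 13*36 = -55 + 468 = 413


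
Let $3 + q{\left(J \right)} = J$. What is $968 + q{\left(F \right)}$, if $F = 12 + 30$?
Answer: $1007$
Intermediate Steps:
$F = 42$
$q{\left(J \right)} = -3 + J$
$968 + q{\left(F \right)} = 968 + \left(-3 + 42\right) = 968 + 39 = 1007$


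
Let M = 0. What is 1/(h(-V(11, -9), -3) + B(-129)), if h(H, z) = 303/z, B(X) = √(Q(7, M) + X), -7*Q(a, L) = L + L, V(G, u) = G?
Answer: -101/10330 - I*√129/10330 ≈ -0.0097774 - 0.0010995*I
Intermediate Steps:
Q(a, L) = -2*L/7 (Q(a, L) = -(L + L)/7 = -2*L/7)
B(X) = √X (B(X) = √(-2/7*0 + X) = √(0 + X) = √X)
1/(h(-V(11, -9), -3) + B(-129)) = 1/(303/(-3) + √(-129)) = 1/(303*(-⅓) + I*√129) = 1/(-101 + I*√129)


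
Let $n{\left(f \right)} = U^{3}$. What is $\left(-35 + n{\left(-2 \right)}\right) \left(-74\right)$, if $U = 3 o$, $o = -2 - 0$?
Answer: $18574$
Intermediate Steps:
$o = -2$ ($o = -2 + 0 = -2$)
$U = -6$ ($U = 3 \left(-2\right) = -6$)
$n{\left(f \right)} = -216$ ($n{\left(f \right)} = \left(-6\right)^{3} = -216$)
$\left(-35 + n{\left(-2 \right)}\right) \left(-74\right) = \left(-35 - 216\right) \left(-74\right) = \left(-251\right) \left(-74\right) = 18574$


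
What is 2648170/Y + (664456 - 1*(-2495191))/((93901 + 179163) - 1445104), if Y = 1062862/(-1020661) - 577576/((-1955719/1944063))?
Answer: 257441327026673161795847/134320605212926557282360 ≈ 1.9166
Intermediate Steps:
Y = 1146041135225133590/1996126110259 (Y = 1062862*(-1/1020661) - 577576/((-1955719*1/1944063)) = -1062862/1020661 - 577576/(-1955719/1944063) = -1062862/1020661 - 577576*(-1944063/1955719) = -1062862/1020661 + 1122844131288/1955719 = 1146041135225133590/1996126110259 ≈ 5.7413e+5)
2648170/Y + (664456 - 1*(-2495191))/((93901 + 179163) - 1445104) = 2648170/(1146041135225133590/1996126110259) + (664456 - 1*(-2495191))/((93901 + 179163) - 1445104) = 2648170*(1996126110259/1146041135225133590) + (664456 + 2495191)/(273064 - 1445104) = 528608128140457603/114604113522513359 + 3159647/(-1172040) = 528608128140457603/114604113522513359 + 3159647*(-1/1172040) = 528608128140457603/114604113522513359 - 3159647/1172040 = 257441327026673161795847/134320605212926557282360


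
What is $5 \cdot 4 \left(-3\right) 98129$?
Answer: $-5887740$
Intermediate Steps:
$5 \cdot 4 \left(-3\right) 98129 = 20 \left(-3\right) 98129 = \left(-60\right) 98129 = -5887740$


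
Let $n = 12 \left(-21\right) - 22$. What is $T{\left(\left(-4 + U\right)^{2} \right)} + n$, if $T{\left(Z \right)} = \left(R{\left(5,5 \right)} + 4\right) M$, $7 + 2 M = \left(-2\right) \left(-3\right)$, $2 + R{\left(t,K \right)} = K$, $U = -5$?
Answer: $- \frac{555}{2} \approx -277.5$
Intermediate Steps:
$R{\left(t,K \right)} = -2 + K$
$M = - \frac{1}{2}$ ($M = - \frac{7}{2} + \frac{\left(-2\right) \left(-3\right)}{2} = - \frac{7}{2} + \frac{1}{2} \cdot 6 = - \frac{7}{2} + 3 = - \frac{1}{2} \approx -0.5$)
$n = -274$ ($n = -252 - 22 = -274$)
$T{\left(Z \right)} = - \frac{7}{2}$ ($T{\left(Z \right)} = \left(\left(-2 + 5\right) + 4\right) \left(- \frac{1}{2}\right) = \left(3 + 4\right) \left(- \frac{1}{2}\right) = 7 \left(- \frac{1}{2}\right) = - \frac{7}{2}$)
$T{\left(\left(-4 + U\right)^{2} \right)} + n = - \frac{7}{2} - 274 = - \frac{555}{2}$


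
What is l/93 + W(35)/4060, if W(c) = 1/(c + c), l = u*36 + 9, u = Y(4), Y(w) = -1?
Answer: -2557769/8810200 ≈ -0.29032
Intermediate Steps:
u = -1
l = -27 (l = -1*36 + 9 = -36 + 9 = -27)
W(c) = 1/(2*c)
l/93 + W(35)/4060 = -27/93 + ((½)/35)/4060 = -27*1/93 + ((½)*(1/35))*(1/4060) = -9/31 + (1/70)*(1/4060) = -9/31 + 1/284200 = -2557769/8810200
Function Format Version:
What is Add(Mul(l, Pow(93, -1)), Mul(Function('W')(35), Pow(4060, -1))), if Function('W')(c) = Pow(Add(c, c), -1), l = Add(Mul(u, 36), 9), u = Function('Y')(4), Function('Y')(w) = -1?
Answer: Rational(-2557769, 8810200) ≈ -0.29032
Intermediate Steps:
u = -1
l = -27 (l = Add(Mul(-1, 36), 9) = Add(-36, 9) = -27)
Function('W')(c) = Mul(Rational(1, 2), Pow(c, -1)) (Function('W')(c) = Pow(Mul(2, c), -1) = Mul(Rational(1, 2), Pow(c, -1)))
Add(Mul(l, Pow(93, -1)), Mul(Function('W')(35), Pow(4060, -1))) = Add(Mul(-27, Pow(93, -1)), Mul(Mul(Rational(1, 2), Pow(35, -1)), Pow(4060, -1))) = Add(Mul(-27, Rational(1, 93)), Mul(Mul(Rational(1, 2), Rational(1, 35)), Rational(1, 4060))) = Add(Rational(-9, 31), Mul(Rational(1, 70), Rational(1, 4060))) = Add(Rational(-9, 31), Rational(1, 284200)) = Rational(-2557769, 8810200)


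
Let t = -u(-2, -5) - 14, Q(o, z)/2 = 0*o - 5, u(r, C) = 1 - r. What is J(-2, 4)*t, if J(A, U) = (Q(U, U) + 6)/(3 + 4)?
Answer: 68/7 ≈ 9.7143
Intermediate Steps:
Q(o, z) = -10 (Q(o, z) = 2*(0*o - 5) = 2*(0 - 5) = 2*(-5) = -10)
J(A, U) = -4/7 (J(A, U) = (-10 + 6)/(3 + 4) = -4/7)
t = -17 (t = -(1 - 1*(-2)) - 14 = -(1 + 2) - 14 = -1*3 - 14 = -3 - 14 = -17)
J(-2, 4)*t = -4/7*(-17) = 68/7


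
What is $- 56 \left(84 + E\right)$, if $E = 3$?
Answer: $-4872$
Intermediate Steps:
$- 56 \left(84 + E\right) = - 56 \left(84 + 3\right) = \left(-56\right) 87 = -4872$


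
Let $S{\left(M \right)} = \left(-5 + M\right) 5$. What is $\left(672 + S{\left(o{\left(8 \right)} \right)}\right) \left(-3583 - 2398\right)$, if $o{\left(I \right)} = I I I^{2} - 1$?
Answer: $-126330682$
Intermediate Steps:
$o{\left(I \right)} = -1 + I^{4}$ ($o{\left(I \right)} = I I^{3} - 1 = I^{4} - 1 = -1 + I^{4}$)
$S{\left(M \right)} = -25 + 5 M$
$\left(672 + S{\left(o{\left(8 \right)} \right)}\right) \left(-3583 - 2398\right) = \left(672 - \left(25 - 5 \left(-1 + 8^{4}\right)\right)\right) \left(-3583 - 2398\right) = \left(672 - \left(25 - 5 \left(-1 + 4096\right)\right)\right) \left(-5981\right) = \left(672 + \left(-25 + 5 \cdot 4095\right)\right) \left(-5981\right) = \left(672 + \left(-25 + 20475\right)\right) \left(-5981\right) = \left(672 + 20450\right) \left(-5981\right) = 21122 \left(-5981\right) = -126330682$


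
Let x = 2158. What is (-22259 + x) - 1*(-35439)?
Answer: 15338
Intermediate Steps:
(-22259 + x) - 1*(-35439) = (-22259 + 2158) - 1*(-35439) = -20101 + 35439 = 15338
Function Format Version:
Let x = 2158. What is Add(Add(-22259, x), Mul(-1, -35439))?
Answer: 15338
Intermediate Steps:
Add(Add(-22259, x), Mul(-1, -35439)) = Add(Add(-22259, 2158), Mul(-1, -35439)) = Add(-20101, 35439) = 15338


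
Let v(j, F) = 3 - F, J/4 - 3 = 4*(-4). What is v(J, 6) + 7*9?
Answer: 60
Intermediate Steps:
J = -52 (J = 12 + 4*(4*(-4)) = 12 + 4*(-16) = 12 - 64 = -52)
v(J, 6) + 7*9 = (3 - 1*6) + 7*9 = (3 - 6) + 63 = -3 + 63 = 60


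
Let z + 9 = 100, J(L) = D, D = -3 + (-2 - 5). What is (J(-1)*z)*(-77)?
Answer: 70070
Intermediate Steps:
D = -10 (D = -3 - 7 = -10)
J(L) = -10
z = 91 (z = -9 + 100 = 91)
(J(-1)*z)*(-77) = -10*91*(-77) = -910*(-77) = 70070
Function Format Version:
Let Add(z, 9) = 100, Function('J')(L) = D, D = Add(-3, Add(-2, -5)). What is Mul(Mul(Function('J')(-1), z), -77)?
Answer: 70070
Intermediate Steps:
D = -10 (D = Add(-3, -7) = -10)
Function('J')(L) = -10
z = 91 (z = Add(-9, 100) = 91)
Mul(Mul(Function('J')(-1), z), -77) = Mul(Mul(-10, 91), -77) = Mul(-910, -77) = 70070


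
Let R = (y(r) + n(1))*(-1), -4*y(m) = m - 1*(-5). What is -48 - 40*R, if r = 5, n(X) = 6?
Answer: 92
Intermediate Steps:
y(m) = -5/4 - m/4 (y(m) = -(m - 1*(-5))/4 = -(m + 5)/4 = -(5 + m)/4 = -5/4 - m/4)
R = -7/2 (R = ((-5/4 - ¼*5) + 6)*(-1) = ((-5/4 - 5/4) + 6)*(-1) = (-5/2 + 6)*(-1) = (7/2)*(-1) = -7/2 ≈ -3.5000)
-48 - 40*R = -48 - 40*(-7/2) = -48 + 140 = 92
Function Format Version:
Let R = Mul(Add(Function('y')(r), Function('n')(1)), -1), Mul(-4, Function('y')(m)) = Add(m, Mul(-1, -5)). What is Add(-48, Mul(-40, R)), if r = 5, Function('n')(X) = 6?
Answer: 92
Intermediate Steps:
Function('y')(m) = Add(Rational(-5, 4), Mul(Rational(-1, 4), m)) (Function('y')(m) = Mul(Rational(-1, 4), Add(m, Mul(-1, -5))) = Mul(Rational(-1, 4), Add(m, 5)) = Mul(Rational(-1, 4), Add(5, m)) = Add(Rational(-5, 4), Mul(Rational(-1, 4), m)))
R = Rational(-7, 2) (R = Mul(Add(Add(Rational(-5, 4), Mul(Rational(-1, 4), 5)), 6), -1) = Mul(Add(Add(Rational(-5, 4), Rational(-5, 4)), 6), -1) = Mul(Add(Rational(-5, 2), 6), -1) = Mul(Rational(7, 2), -1) = Rational(-7, 2) ≈ -3.5000)
Add(-48, Mul(-40, R)) = Add(-48, Mul(-40, Rational(-7, 2))) = Add(-48, 140) = 92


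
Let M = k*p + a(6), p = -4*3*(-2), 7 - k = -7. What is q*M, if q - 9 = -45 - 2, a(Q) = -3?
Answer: -12654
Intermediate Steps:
k = 14 (k = 7 - 1*(-7) = 7 + 7 = 14)
p = 24 (p = -12*(-2) = 24)
M = 333 (M = 14*24 - 3 = 336 - 3 = 333)
q = -38 (q = 9 + (-45 - 2) = 9 - 47 = -38)
q*M = -38*333 = -12654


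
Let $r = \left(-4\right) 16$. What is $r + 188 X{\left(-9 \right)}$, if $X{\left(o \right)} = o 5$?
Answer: $-8524$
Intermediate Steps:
$X{\left(o \right)} = 5 o$
$r = -64$
$r + 188 X{\left(-9 \right)} = -64 + 188 \cdot 5 \left(-9\right) = -64 + 188 \left(-45\right) = -64 - 8460 = -8524$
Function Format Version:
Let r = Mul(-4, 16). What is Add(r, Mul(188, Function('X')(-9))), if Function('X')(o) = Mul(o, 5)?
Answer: -8524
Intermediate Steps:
Function('X')(o) = Mul(5, o)
r = -64
Add(r, Mul(188, Function('X')(-9))) = Add(-64, Mul(188, Mul(5, -9))) = Add(-64, Mul(188, -45)) = Add(-64, -8460) = -8524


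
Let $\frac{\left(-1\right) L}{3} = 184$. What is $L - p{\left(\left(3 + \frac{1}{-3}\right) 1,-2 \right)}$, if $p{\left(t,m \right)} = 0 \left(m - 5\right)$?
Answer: $-552$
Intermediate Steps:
$L = -552$ ($L = \left(-3\right) 184 = -552$)
$p{\left(t,m \right)} = 0$ ($p{\left(t,m \right)} = 0 \left(-5 + m\right) = 0$)
$L - p{\left(\left(3 + \frac{1}{-3}\right) 1,-2 \right)} = -552 - 0 = -552 + 0 = -552$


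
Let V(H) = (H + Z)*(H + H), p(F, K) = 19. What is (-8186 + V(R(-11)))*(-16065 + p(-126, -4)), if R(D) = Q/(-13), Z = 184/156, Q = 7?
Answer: 66601361992/507 ≈ 1.3136e+8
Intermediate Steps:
Z = 46/39 (Z = 184*(1/156) = 46/39 ≈ 1.1795)
R(D) = -7/13 (R(D) = 7/(-13) = 7*(-1/13) = -7/13)
V(H) = 2*H*(46/39 + H) (V(H) = (H + 46/39)*(H + H) = (46/39 + H)*(2*H) = 2*H*(46/39 + H))
(-8186 + V(R(-11)))*(-16065 + p(-126, -4)) = (-8186 + (2/39)*(-7/13)*(46 + 39*(-7/13)))*(-16065 + 19) = (-8186 + (2/39)*(-7/13)*(46 - 21))*(-16046) = (-8186 + (2/39)*(-7/13)*25)*(-16046) = (-8186 - 350/507)*(-16046) = -4150652/507*(-16046) = 66601361992/507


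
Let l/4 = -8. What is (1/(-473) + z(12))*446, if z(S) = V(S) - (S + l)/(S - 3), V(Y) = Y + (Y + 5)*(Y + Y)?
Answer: 801636386/4257 ≈ 1.8831e+5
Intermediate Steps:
l = -32 (l = 4*(-8) = -32)
V(Y) = Y + 2*Y*(5 + Y) (V(Y) = Y + (5 + Y)*(2*Y) = Y + 2*Y*(5 + Y))
z(S) = S*(11 + 2*S) - (-32 + S)/(-3 + S) (z(S) = S*(11 + 2*S) - (S - 32)/(S - 3) = S*(11 + 2*S) - (-32 + S)/(-3 + S))
(1/(-473) + z(12))*446 = (1/(-473) + (32 - 34*12 + 2*12³ + 5*12²)/(-3 + 12))*446 = (-1/473 + (32 - 408 + 2*1728 + 5*144)/9)*446 = (-1/473 + (32 - 408 + 3456 + 720)/9)*446 = (-1/473 + (⅑)*3800)*446 = (-1/473 + 3800/9)*446 = (1797391/4257)*446 = 801636386/4257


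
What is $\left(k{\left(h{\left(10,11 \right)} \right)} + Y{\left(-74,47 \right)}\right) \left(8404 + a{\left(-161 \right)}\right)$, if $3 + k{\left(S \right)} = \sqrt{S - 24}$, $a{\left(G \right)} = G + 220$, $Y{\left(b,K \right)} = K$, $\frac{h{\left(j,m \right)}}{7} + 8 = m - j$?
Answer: $372372 + 8463 i \sqrt{73} \approx 3.7237 \cdot 10^{5} + 72308.0 i$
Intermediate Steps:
$h{\left(j,m \right)} = -56 - 7 j + 7 m$ ($h{\left(j,m \right)} = -56 + 7 \left(m - j\right) = -56 - \left(- 7 m + 7 j\right) = -56 - 7 j + 7 m$)
$a{\left(G \right)} = 220 + G$
$k{\left(S \right)} = -3 + \sqrt{-24 + S}$ ($k{\left(S \right)} = -3 + \sqrt{S - 24} = -3 + \sqrt{-24 + S}$)
$\left(k{\left(h{\left(10,11 \right)} \right)} + Y{\left(-74,47 \right)}\right) \left(8404 + a{\left(-161 \right)}\right) = \left(\left(-3 + \sqrt{-24 - 49}\right) + 47\right) \left(8404 + \left(220 - 161\right)\right) = \left(\left(-3 + \sqrt{-24 - 49}\right) + 47\right) \left(8404 + 59\right) = \left(\left(-3 + \sqrt{-24 - 49}\right) + 47\right) 8463 = \left(\left(-3 + \sqrt{-73}\right) + 47\right) 8463 = \left(\left(-3 + i \sqrt{73}\right) + 47\right) 8463 = \left(44 + i \sqrt{73}\right) 8463 = 372372 + 8463 i \sqrt{73}$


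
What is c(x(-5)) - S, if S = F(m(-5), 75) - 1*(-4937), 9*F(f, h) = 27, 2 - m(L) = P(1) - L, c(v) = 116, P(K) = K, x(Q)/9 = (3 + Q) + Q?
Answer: -4824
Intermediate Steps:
x(Q) = 27 + 18*Q (x(Q) = 9*((3 + Q) + Q) = 9*(3 + 2*Q) = 27 + 18*Q)
m(L) = 1 + L (m(L) = 2 - (1 - L) = 2 + (-1 + L) = 1 + L)
F(f, h) = 3 (F(f, h) = (⅑)*27 = 3)
S = 4940 (S = 3 - 1*(-4937) = 3 + 4937 = 4940)
c(x(-5)) - S = 116 - 1*4940 = 116 - 4940 = -4824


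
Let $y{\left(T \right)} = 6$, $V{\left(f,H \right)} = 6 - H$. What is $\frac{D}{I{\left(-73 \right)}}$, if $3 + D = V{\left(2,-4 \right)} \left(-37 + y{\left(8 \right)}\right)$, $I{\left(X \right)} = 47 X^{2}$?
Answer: $- \frac{313}{250463} \approx -0.0012497$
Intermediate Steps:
$D = -313$ ($D = -3 + \left(6 - -4\right) \left(-37 + 6\right) = -3 + \left(6 + 4\right) \left(-31\right) = -3 + 10 \left(-31\right) = -3 - 310 = -313$)
$\frac{D}{I{\left(-73 \right)}} = - \frac{313}{47 \left(-73\right)^{2}} = - \frac{313}{47 \cdot 5329} = - \frac{313}{250463}$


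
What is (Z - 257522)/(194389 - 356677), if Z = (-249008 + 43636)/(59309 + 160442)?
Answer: 3143940133/1981275016 ≈ 1.5868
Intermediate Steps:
Z = -205372/219751 ≈ -0.93457
(Z - 257522)/(194389 - 356677) = (-205372/219751 - 257522)/(194389 - 356677) = -56590922394/219751/(-162288) = -56590922394/219751*(-1/162288) = 3143940133/1981275016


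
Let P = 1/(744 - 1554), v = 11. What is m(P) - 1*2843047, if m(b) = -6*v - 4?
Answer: -2843117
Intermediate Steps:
P = -1/810 (P = 1/(-810) = -1/810 ≈ -0.0012346)
m(b) = -70 (m(b) = -6*11 - 4 = -66 - 4 = -70)
m(P) - 1*2843047 = -70 - 1*2843047 = -70 - 2843047 = -2843117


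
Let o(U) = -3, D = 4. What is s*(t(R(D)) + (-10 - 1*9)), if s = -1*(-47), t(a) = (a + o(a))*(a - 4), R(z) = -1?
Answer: 47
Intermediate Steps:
t(a) = (-4 + a)*(-3 + a) (t(a) = (a - 3)*(a - 4) = (-3 + a)*(-4 + a) = (-4 + a)*(-3 + a))
s = 47
s*(t(R(D)) + (-10 - 1*9)) = 47*((12 + (-1)**2 - 7*(-1)) + (-10 - 1*9)) = 47*((12 + 1 + 7) + (-10 - 9)) = 47*(20 - 19) = 47*1 = 47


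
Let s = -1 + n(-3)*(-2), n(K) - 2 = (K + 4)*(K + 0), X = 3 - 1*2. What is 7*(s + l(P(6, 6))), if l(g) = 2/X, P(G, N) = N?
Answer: 21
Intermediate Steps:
X = 1 (X = 3 - 2 = 1)
n(K) = 2 + K*(4 + K) (n(K) = 2 + (K + 4)*(K + 0) = 2 + (4 + K)*K = 2 + K*(4 + K))
l(g) = 2 (l(g) = 2/1 = 2*1 = 2)
s = 1 (s = -1 + (2 + (-3)² + 4*(-3))*(-2) = -1 + (2 + 9 - 12)*(-2) = -1 - 1*(-2) = -1 + 2 = 1)
7*(s + l(P(6, 6))) = 7*(1 + 2) = 7*3 = 21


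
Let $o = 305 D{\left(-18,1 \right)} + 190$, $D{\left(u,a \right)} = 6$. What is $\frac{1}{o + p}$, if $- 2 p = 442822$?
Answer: $- \frac{1}{219391} \approx -4.5581 \cdot 10^{-6}$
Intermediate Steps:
$p = -221411$ ($p = \left(- \frac{1}{2}\right) 442822 = -221411$)
$o = 2020$ ($o = 305 \cdot 6 + 190 = 1830 + 190 = 2020$)
$\frac{1}{o + p} = \frac{1}{2020 - 221411} = \frac{1}{-219391} = - \frac{1}{219391}$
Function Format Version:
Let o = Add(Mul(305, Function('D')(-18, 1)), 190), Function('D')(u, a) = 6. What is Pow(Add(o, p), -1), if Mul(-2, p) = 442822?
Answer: Rational(-1, 219391) ≈ -4.5581e-6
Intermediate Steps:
p = -221411 (p = Mul(Rational(-1, 2), 442822) = -221411)
o = 2020 (o = Add(Mul(305, 6), 190) = Add(1830, 190) = 2020)
Pow(Add(o, p), -1) = Pow(Add(2020, -221411), -1) = Pow(-219391, -1) = Rational(-1, 219391)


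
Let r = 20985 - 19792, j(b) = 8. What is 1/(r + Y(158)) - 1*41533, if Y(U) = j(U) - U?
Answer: -43318918/1043 ≈ -41533.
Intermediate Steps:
Y(U) = 8 - U
r = 1193
1/(r + Y(158)) - 1*41533 = 1/(1193 + (8 - 1*158)) - 1*41533 = 1/(1193 + (8 - 158)) - 41533 = 1/(1193 - 150) - 41533 = 1/1043 - 41533 = -43318918/1043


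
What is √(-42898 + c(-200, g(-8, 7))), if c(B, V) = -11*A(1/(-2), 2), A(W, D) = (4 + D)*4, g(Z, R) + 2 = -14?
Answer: I*√43162 ≈ 207.75*I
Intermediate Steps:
g(Z, R) = -16 (g(Z, R) = -2 - 14 = -16)
A(W, D) = 16 + 4*D
c(B, V) = -264 (c(B, V) = -11*(16 + 4*2) = -11*(16 + 8) = -11*24 = -264)
√(-42898 + c(-200, g(-8, 7))) = √(-42898 - 264) = √(-43162) = I*√43162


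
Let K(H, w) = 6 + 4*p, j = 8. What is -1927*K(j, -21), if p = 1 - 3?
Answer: 3854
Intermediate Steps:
p = -2
K(H, w) = -2 (K(H, w) = 6 + 4*(-2) = 6 - 8 = -2)
-1927*K(j, -21) = -1927*(-2) = 3854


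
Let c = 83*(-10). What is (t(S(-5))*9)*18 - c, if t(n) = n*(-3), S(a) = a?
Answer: 3260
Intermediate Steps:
t(n) = -3*n
c = -830
(t(S(-5))*9)*18 - c = (-3*(-5)*9)*18 - 1*(-830) = (15*9)*18 + 830 = 135*18 + 830 = 2430 + 830 = 3260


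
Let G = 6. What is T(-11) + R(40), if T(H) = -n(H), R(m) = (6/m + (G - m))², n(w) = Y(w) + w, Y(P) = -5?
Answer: 464729/400 ≈ 1161.8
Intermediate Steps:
n(w) = -5 + w
R(m) = (6 - m + 6/m)² (R(m) = (6/m + (6 - m))² = (6 - m + 6/m)²)
T(H) = 5 - H (T(H) = -(-5 + H) = 5 - H)
T(-11) + R(40) = (5 - 1*(-11)) + (6 - 1*40² + 6*40)²/40² = (5 + 11) + (6 - 1*1600 + 240)²/1600 = 16 + (6 - 1600 + 240)²/1600 = 16 + (1/1600)*(-1354)² = 16 + (1/1600)*1833316 = 16 + 458329/400 = 464729/400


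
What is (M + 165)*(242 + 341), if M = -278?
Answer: -65879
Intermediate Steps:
(M + 165)*(242 + 341) = (-278 + 165)*(242 + 341) = -113*583 = -65879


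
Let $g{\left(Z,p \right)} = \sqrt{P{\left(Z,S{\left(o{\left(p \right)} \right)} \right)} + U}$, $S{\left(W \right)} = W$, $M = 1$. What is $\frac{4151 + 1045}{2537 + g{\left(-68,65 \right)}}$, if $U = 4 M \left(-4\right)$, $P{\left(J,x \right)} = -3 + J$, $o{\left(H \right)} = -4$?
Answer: $\frac{3295563}{1609114} - \frac{1299 i \sqrt{87}}{1609114} \approx 2.0481 - 0.0075298 i$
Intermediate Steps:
$U = -16$ ($U = 4 \cdot 1 \left(-4\right) = 4 \left(-4\right) = -16$)
$g{\left(Z,p \right)} = \sqrt{-19 + Z}$ ($g{\left(Z,p \right)} = \sqrt{\left(-3 + Z\right) - 16} = \sqrt{-19 + Z}$)
$\frac{4151 + 1045}{2537 + g{\left(-68,65 \right)}} = \frac{4151 + 1045}{2537 + \sqrt{-19 - 68}} = \frac{5196}{2537 + \sqrt{-87}} = \frac{5196}{2537 + i \sqrt{87}}$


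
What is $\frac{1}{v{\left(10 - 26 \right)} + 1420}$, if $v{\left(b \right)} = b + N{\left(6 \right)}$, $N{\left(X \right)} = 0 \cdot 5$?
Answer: $\frac{1}{1404} \approx 0.00071225$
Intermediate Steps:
$N{\left(X \right)} = 0$
$v{\left(b \right)} = b$ ($v{\left(b \right)} = b + 0 = b$)
$\frac{1}{v{\left(10 - 26 \right)} + 1420} = \frac{1}{\left(10 - 26\right) + 1420} = \frac{1}{-16 + 1420} = \frac{1}{1404}$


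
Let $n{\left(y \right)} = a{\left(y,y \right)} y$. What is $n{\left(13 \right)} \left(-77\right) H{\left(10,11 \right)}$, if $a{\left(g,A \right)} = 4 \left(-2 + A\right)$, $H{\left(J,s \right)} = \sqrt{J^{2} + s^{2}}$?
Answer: $- 44044 \sqrt{221} \approx -6.5476 \cdot 10^{5}$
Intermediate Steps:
$a{\left(g,A \right)} = -8 + 4 A$
$n{\left(y \right)} = y \left(-8 + 4 y\right)$ ($n{\left(y \right)} = \left(-8 + 4 y\right) y = y \left(-8 + 4 y\right)$)
$n{\left(13 \right)} \left(-77\right) H{\left(10,11 \right)} = 4 \cdot 13 \left(-2 + 13\right) \left(-77\right) \sqrt{10^{2} + 11^{2}} = 4 \cdot 13 \cdot 11 \left(-77\right) \sqrt{100 + 121} = 572 \left(-77\right) \sqrt{221} = - 44044 \sqrt{221}$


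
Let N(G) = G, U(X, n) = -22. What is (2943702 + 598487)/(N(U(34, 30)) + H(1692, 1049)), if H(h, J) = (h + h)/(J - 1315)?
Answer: -471111137/4618 ≈ -1.0202e+5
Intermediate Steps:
H(h, J) = 2*h/(-1315 + J) (H(h, J) = (2*h)/(-1315 + J) = 2*h/(-1315 + J))
(2943702 + 598487)/(N(U(34, 30)) + H(1692, 1049)) = (2943702 + 598487)/(-22 + 2*1692/(-1315 + 1049)) = 3542189/(-22 + 2*1692/(-266)) = 3542189/(-22 + 2*1692*(-1/266)) = 3542189/(-22 - 1692/133) = 3542189/(-4618/133) = 3542189*(-133/4618) = -471111137/4618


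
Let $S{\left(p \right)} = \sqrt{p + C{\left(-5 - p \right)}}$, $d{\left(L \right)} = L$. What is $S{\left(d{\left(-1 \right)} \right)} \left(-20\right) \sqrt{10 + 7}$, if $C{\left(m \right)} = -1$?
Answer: $- 20 i \sqrt{34} \approx - 116.62 i$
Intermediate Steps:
$S{\left(p \right)} = \sqrt{-1 + p}$ ($S{\left(p \right)} = \sqrt{p - 1} = \sqrt{-1 + p}$)
$S{\left(d{\left(-1 \right)} \right)} \left(-20\right) \sqrt{10 + 7} = \sqrt{-1 - 1} \left(-20\right) \sqrt{10 + 7} = \sqrt{-2} \left(-20\right) \sqrt{17} = i \sqrt{2} \left(-20\right) \sqrt{17} = - 20 i \sqrt{2} \sqrt{17} = - 20 i \sqrt{34}$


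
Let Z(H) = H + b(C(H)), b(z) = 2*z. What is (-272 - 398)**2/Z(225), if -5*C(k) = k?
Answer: 89780/27 ≈ 3325.2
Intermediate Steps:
C(k) = -k/5
Z(H) = 3*H/5 (Z(H) = H + 2*(-H/5) = H - 2*H/5 = 3*H/5)
(-272 - 398)**2/Z(225) = (-272 - 398)**2/(((3/5)*225)) = (-670)**2/135 = 448900*(1/135) = 89780/27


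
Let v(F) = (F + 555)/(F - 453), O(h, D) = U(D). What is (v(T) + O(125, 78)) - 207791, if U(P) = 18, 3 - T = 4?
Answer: -47164748/227 ≈ -2.0777e+5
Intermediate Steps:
T = -1 (T = 3 - 1*4 = 3 - 4 = -1)
O(h, D) = 18
v(F) = (555 + F)/(-453 + F)
(v(T) + O(125, 78)) - 207791 = ((555 - 1)/(-453 - 1) + 18) - 207791 = (554/(-454) + 18) - 207791 = (-1/454*554 + 18) - 207791 = (-277/227 + 18) - 207791 = 3809/227 - 207791 = -47164748/227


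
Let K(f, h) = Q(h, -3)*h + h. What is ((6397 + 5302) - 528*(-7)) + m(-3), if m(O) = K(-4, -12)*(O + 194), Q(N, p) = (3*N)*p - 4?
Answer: -225265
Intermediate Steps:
Q(N, p) = -4 + 3*N*p (Q(N, p) = 3*N*p - 4 = -4 + 3*N*p)
K(f, h) = h + h*(-4 - 9*h) (K(f, h) = (-4 + 3*h*(-3))*h + h = (-4 - 9*h)*h + h = h*(-4 - 9*h) + h = h + h*(-4 - 9*h))
m(O) = -244440 - 1260*O (m(O) = (3*(-12)*(-1 - 3*(-12)))*(O + 194) = (3*(-12)*(-1 + 36))*(194 + O) = (3*(-12)*35)*(194 + O) = -1260*(194 + O) = -244440 - 1260*O)
((6397 + 5302) - 528*(-7)) + m(-3) = ((6397 + 5302) - 528*(-7)) + (-244440 - 1260*(-3)) = (11699 + 3696) + (-244440 + 3780) = 15395 - 240660 = -225265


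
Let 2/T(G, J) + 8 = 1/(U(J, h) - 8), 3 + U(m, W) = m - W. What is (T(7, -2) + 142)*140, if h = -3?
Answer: 1607480/81 ≈ 19845.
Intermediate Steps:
U(m, W) = -3 + m - W (U(m, W) = -3 + (m - W) = -3 + m - W)
T(G, J) = 2/(-8 + 1/(-8 + J)) (T(G, J) = 2/(-8 + 1/((-3 + J - 1*(-3)) - 8)) = 2/(-8 + 1/((-3 + J + 3) - 8)) = 2/(-8 + 1/(J - 8)) = 2/(-8 + 1/(-8 + J)))
(T(7, -2) + 142)*140 = (2*(8 - 1*(-2))/(-65 + 8*(-2)) + 142)*140 = (2*(8 + 2)/(-65 - 16) + 142)*140 = (2*10/(-81) + 142)*140 = (2*(-1/81)*10 + 142)*140 = (-20/81 + 142)*140 = (11482/81)*140 = 1607480/81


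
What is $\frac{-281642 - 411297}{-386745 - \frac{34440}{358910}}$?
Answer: $\frac{24870273649}{13880668239} \approx 1.7917$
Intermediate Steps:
$\frac{-281642 - 411297}{-386745 - \frac{34440}{358910}} = - \frac{692939}{-386745 - \frac{3444}{35891}} = - \frac{692939}{- \frac{13880668239}{35891}} = \left(-692939\right) \left(- \frac{35891}{13880668239}\right) = \frac{24870273649}{13880668239}$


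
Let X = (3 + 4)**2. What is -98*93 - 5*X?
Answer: -9359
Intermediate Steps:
X = 49 (X = 7**2 = 49)
-98*93 - 5*X = -98*93 - 5*49 = -9114 - 245 = -9359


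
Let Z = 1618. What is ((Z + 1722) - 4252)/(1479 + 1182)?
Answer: -304/887 ≈ -0.34273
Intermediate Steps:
((Z + 1722) - 4252)/(1479 + 1182) = ((1618 + 1722) - 4252)/(1479 + 1182) = (3340 - 4252)/2661 = -912*1/2661 = -304/887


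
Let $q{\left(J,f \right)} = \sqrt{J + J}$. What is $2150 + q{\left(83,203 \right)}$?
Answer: $2150 + \sqrt{166} \approx 2162.9$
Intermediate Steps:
$q{\left(J,f \right)} = \sqrt{2} \sqrt{J}$ ($q{\left(J,f \right)} = \sqrt{2 J} = \sqrt{2} \sqrt{J}$)
$2150 + q{\left(83,203 \right)} = 2150 + \sqrt{2} \sqrt{83} = 2150 + \sqrt{166}$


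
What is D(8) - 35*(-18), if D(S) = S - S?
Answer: 630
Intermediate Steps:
D(S) = 0
D(8) - 35*(-18) = 0 - 35*(-18) = 0 + 630 = 630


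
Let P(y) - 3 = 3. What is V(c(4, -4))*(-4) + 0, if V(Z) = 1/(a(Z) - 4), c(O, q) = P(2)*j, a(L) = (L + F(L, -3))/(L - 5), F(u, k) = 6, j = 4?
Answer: 38/23 ≈ 1.6522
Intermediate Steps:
P(y) = 6 (P(y) = 3 + 3 = 6)
a(L) = (6 + L)/(-5 + L) (a(L) = (L + 6)/(L - 5) = (6 + L)/(-5 + L))
c(O, q) = 24 (c(O, q) = 6*4 = 24)
V(Z) = 1/(-4 + (6 + Z)/(-5 + Z)) (V(Z) = 1/((6 + Z)/(-5 + Z) - 4) = 1/(-4 + (6 + Z)/(-5 + Z)))
V(c(4, -4))*(-4) + 0 = ((5 - 1*24)/(-26 + 3*24))*(-4) + 0 = ((5 - 24)/(-26 + 72))*(-4) + 0 = (-19/46)*(-4) + 0 = ((1/46)*(-19))*(-4) + 0 = -19/46*(-4) + 0 = 38/23 + 0 = 38/23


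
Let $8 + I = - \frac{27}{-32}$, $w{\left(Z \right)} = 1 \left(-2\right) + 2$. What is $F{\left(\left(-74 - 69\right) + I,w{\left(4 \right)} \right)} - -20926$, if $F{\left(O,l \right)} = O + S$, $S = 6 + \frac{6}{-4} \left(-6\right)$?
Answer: $\frac{665307}{32} \approx 20791.0$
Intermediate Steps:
$w{\left(Z \right)} = 0$ ($w{\left(Z \right)} = -2 + 2 = 0$)
$I = - \frac{229}{32}$ ($I = -8 - \frac{27}{-32} = -8 - - \frac{27}{32} = -8 + \frac{27}{32} = - \frac{229}{32} \approx -7.1563$)
$S = 15$ ($S = 6 + 6 \left(- \frac{1}{4}\right) \left(-6\right) = 6 - -9 = 6 + 9 = 15$)
$F{\left(O,l \right)} = 15 + O$ ($F{\left(O,l \right)} = O + 15 = 15 + O$)
$F{\left(\left(-74 - 69\right) + I,w{\left(4 \right)} \right)} - -20926 = \left(15 - \frac{4805}{32}\right) - -20926 = \left(15 - \frac{4805}{32}\right) + 20926 = - \frac{4325}{32} + 20926 = \frac{665307}{32}$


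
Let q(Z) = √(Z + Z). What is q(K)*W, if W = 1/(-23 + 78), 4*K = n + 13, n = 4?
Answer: √34/110 ≈ 0.053009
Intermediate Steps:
K = 17/4 (K = (4 + 13)/4 = (¼)*17 = 17/4 ≈ 4.2500)
W = 1/55 ≈ 0.018182
q(Z) = √2*√Z (q(Z) = √(2*Z) = √2*√Z)
q(K)*W = (√2*√(17/4))*(1/55) = (√2*(√17/2))*(1/55) = (√34/2)*(1/55) = √34/110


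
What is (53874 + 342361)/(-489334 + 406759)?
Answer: -79247/16515 ≈ -4.7985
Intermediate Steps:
(53874 + 342361)/(-489334 + 406759) = 396235/(-82575) = 396235*(-1/82575) = -79247/16515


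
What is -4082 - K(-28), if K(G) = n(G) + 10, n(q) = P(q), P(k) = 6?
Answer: -4098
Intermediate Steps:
n(q) = 6
K(G) = 16 (K(G) = 6 + 10 = 16)
-4082 - K(-28) = -4082 - 1*16 = -4082 - 16 = -4098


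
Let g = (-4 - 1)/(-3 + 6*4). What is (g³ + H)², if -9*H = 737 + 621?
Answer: 1953025815049/85766121 ≈ 22772.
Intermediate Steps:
g = -5/21 (g = -5/(-3 + 24) = -5/21 ≈ -0.23810)
H = -1358/9 (H = -(737 + 621)/9 = -⅑*1358 = -1358/9 ≈ -150.89)
(g³ + H)² = ((-5/21)³ - 1358/9)² = (-125/9261 - 1358/9)² = (-1397507/9261)² = 1953025815049/85766121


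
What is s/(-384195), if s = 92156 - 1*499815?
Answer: 58237/54885 ≈ 1.0611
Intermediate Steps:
s = -407659 (s = 92156 - 499815 = -407659)
s/(-384195) = -407659/(-384195) = -407659*(-1/384195) = 58237/54885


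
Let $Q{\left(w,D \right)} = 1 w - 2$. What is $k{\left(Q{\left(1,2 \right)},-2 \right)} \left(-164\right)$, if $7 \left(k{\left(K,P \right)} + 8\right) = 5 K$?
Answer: $\frac{10004}{7} \approx 1429.1$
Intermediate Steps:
$Q{\left(w,D \right)} = -2 + w$ ($Q{\left(w,D \right)} = w - 2 = -2 + w$)
$k{\left(K,P \right)} = -8 + \frac{5 K}{7}$
$k{\left(Q{\left(1,2 \right)},-2 \right)} \left(-164\right) = \left(-8 + \frac{5 \left(-2 + 1\right)}{7}\right) \left(-164\right) = \left(-8 + \frac{5}{7} \left(-1\right)\right) \left(-164\right) = \left(-8 - \frac{5}{7}\right) \left(-164\right) = \left(- \frac{61}{7}\right) \left(-164\right) = \frac{10004}{7}$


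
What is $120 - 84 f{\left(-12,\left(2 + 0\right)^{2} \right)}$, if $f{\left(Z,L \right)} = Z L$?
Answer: $4152$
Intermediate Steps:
$f{\left(Z,L \right)} = L Z$
$120 - 84 f{\left(-12,\left(2 + 0\right)^{2} \right)} = 120 - 84 \left(2 + 0\right)^{2} \left(-12\right) = 120 - 84 \cdot 2^{2} \left(-12\right) = 120 - 84 \cdot 4 \left(-12\right) = 120 - -4032 = 120 + 4032 = 4152$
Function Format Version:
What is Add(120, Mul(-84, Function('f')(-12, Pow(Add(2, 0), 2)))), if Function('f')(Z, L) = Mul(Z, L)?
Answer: 4152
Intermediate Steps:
Function('f')(Z, L) = Mul(L, Z)
Add(120, Mul(-84, Function('f')(-12, Pow(Add(2, 0), 2)))) = Add(120, Mul(-84, Mul(Pow(Add(2, 0), 2), -12))) = Add(120, Mul(-84, Mul(Pow(2, 2), -12))) = Add(120, Mul(-84, Mul(4, -12))) = Add(120, Mul(-84, -48)) = Add(120, 4032) = 4152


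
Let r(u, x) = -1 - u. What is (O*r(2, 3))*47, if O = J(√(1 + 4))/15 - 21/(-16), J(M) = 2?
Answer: -16309/80 ≈ -203.86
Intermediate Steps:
O = 347/240 (O = 2/15 - 21/(-16) = 2*(1/15) - 21*(-1/16) = 2/15 + 21/16 = 347/240 ≈ 1.4458)
(O*r(2, 3))*47 = (347*(-1 - 1*2)/240)*47 = (347*(-1 - 2)/240)*47 = ((347/240)*(-3))*47 = -347/80*47 = -16309/80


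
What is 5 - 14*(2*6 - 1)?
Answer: -149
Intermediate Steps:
5 - 14*(2*6 - 1) = 5 - 14*(12 - 1) = 5 - 14*11 = 5 - 154 = -149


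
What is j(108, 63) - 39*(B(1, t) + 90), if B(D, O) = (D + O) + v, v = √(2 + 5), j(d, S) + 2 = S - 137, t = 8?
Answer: -3937 - 39*√7 ≈ -4040.2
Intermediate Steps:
j(d, S) = -139 + S (j(d, S) = -2 + (S - 137) = -2 + (-137 + S) = -139 + S)
v = √7 ≈ 2.6458
B(D, O) = D + O + √7 (B(D, O) = (D + O) + √7 = D + O + √7)
j(108, 63) - 39*(B(1, t) + 90) = (-139 + 63) - 39*((1 + 8 + √7) + 90) = -76 - 39*((9 + √7) + 90) = -76 - 39*(99 + √7) = -76 + (-3861 - 39*√7) = -3937 - 39*√7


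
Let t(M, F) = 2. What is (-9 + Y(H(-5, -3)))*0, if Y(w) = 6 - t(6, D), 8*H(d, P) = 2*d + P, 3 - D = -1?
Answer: 0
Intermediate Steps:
D = 4 (D = 3 - 1*(-1) = 3 + 1 = 4)
H(d, P) = d/4 + P/8 (H(d, P) = (2*d + P)/8 = (P + 2*d)/8 = d/4 + P/8)
Y(w) = 4 (Y(w) = 6 - 1*2 = 6 - 2 = 4)
(-9 + Y(H(-5, -3)))*0 = (-9 + 4)*0 = -5*0 = 0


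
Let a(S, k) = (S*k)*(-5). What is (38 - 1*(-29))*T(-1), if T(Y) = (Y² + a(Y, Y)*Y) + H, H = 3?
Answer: 603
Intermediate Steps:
a(S, k) = -5*S*k
T(Y) = 3 + Y² - 5*Y³ (T(Y) = (Y² + (-5*Y*Y)*Y) + 3 = (Y² + (-5*Y²)*Y) + 3 = (Y² - 5*Y³) + 3 = 3 + Y² - 5*Y³)
(38 - 1*(-29))*T(-1) = (38 - 1*(-29))*(3 + (-1)² - 5*(-1)³) = (38 + 29)*(3 + 1 - 5*(-1)) = 67*(3 + 1 + 5) = 67*9 = 603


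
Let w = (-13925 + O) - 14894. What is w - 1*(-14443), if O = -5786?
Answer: -20162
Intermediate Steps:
w = -34605 (w = (-13925 - 5786) - 14894 = -19711 - 14894 = -34605)
w - 1*(-14443) = -34605 - 1*(-14443) = -34605 + 14443 = -20162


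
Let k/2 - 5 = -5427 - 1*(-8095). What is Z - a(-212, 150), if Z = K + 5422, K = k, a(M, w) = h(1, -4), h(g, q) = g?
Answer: 10767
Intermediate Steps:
a(M, w) = 1
k = 5346 (k = 10 + 2*(-5427 - 1*(-8095)) = 10 + 2*(-5427 + 8095) = 10 + 2*2668 = 10 + 5336 = 5346)
K = 5346
Z = 10768 (Z = 5346 + 5422 = 10768)
Z - a(-212, 150) = 10768 - 1*1 = 10768 - 1 = 10767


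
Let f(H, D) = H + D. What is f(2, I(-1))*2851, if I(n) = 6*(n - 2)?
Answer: -45616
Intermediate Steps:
I(n) = -12 + 6*n (I(n) = 6*(-2 + n) = -12 + 6*n)
f(H, D) = D + H
f(2, I(-1))*2851 = ((-12 + 6*(-1)) + 2)*2851 = ((-12 - 6) + 2)*2851 = (-18 + 2)*2851 = -16*2851 = -45616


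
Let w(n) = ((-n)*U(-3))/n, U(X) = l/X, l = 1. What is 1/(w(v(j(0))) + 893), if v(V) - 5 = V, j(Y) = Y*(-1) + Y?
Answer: 3/2680 ≈ 0.0011194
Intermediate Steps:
U(X) = 1/X
j(Y) = 0 (j(Y) = -Y + Y = 0)
v(V) = 5 + V
w(n) = 1/3 (w(n) = (-n/(-3))/n = (-n*(-1/3))/n = (n/3)/n = 1/3)
1/(w(v(j(0))) + 893) = 1/(1/3 + 893) = 1/(2680/3) = 3/2680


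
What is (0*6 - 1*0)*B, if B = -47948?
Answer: 0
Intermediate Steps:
(0*6 - 1*0)*B = (0*6 - 1*0)*(-47948) = (0 + 0)*(-47948) = 0*(-47948) = 0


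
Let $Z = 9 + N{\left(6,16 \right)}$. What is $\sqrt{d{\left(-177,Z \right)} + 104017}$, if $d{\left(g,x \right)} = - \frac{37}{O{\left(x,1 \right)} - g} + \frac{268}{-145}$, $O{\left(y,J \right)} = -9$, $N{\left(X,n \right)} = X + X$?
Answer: $\frac{\sqrt{15430864721790}}{12180} \approx 322.51$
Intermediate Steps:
$N{\left(X,n \right)} = 2 X$
$Z = 21$ ($Z = 9 + 2 \cdot 6 = 9 + 12 = 21$)
$d{\left(g,x \right)} = - \frac{268}{145} - \frac{37}{-9 - g}$ ($d{\left(g,x \right)} = - \frac{37}{-9 - g} + \frac{268}{-145} = - \frac{37}{-9 - g} + 268 \left(- \frac{1}{145}\right) = - \frac{37}{-9 - g} - \frac{268}{145} = - \frac{268}{145} - \frac{37}{-9 - g}$)
$\sqrt{d{\left(-177,Z \right)} + 104017} = \sqrt{\frac{2953 - -47436}{145 \left(9 - 177\right)} + 104017} = \sqrt{\frac{2953 + 47436}{145 \left(-168\right)} + 104017} = \sqrt{\frac{1}{145} \left(- \frac{1}{168}\right) 50389 + 104017} = \sqrt{- \frac{50389}{24360} + 104017} = \sqrt{\frac{2533803731}{24360}} = \frac{\sqrt{15430864721790}}{12180}$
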